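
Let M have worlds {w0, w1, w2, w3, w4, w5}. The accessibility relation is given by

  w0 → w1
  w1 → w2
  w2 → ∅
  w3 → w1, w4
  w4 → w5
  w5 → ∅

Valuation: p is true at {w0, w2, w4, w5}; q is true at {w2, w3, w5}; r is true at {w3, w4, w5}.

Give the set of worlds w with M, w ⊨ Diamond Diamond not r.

{w0, w3}

w0: successors {w1}; Diamond not r there: w1:T. ✓
w1: successors {w2}; Diamond not r there: w2:F. ✗
w2: no successors, so Diamond Diamond not r fails. ✗
w3: successors {w1, w4}; Diamond not r there: w1:T, w4:F. ✓
w4: successors {w5}; Diamond not r there: w5:F. ✗
w5: no successors, so Diamond Diamond not r fails. ✗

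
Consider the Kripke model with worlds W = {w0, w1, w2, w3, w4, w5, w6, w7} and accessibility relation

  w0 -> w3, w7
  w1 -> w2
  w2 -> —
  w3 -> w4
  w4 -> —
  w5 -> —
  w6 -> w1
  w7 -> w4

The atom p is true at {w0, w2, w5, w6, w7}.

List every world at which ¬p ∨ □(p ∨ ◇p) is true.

{w1, w2, w3, w4, w5, w6}

w0: ¬p is F, □(p ∨ ◇p) is F. ✗
w1: ¬p is T, □(p ∨ ◇p) is T. ✓
w2: ¬p is F, □(p ∨ ◇p) is T. ✓
w3: ¬p is T, □(p ∨ ◇p) is F. ✓
w4: ¬p is T, □(p ∨ ◇p) is T. ✓
w5: ¬p is F, □(p ∨ ◇p) is T. ✓
w6: ¬p is F, □(p ∨ ◇p) is T. ✓
w7: ¬p is F, □(p ∨ ◇p) is F. ✗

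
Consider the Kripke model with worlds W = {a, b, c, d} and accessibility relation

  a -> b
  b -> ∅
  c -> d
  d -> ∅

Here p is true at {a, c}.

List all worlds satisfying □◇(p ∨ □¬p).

{b, d}

a: successors {b}; ◇(p ∨ □¬p) there: b:F. ✗
b: no successors, so □◇(p ∨ □¬p) holds vacuously. ✓
c: successors {d}; ◇(p ∨ □¬p) there: d:F. ✗
d: no successors, so □◇(p ∨ □¬p) holds vacuously. ✓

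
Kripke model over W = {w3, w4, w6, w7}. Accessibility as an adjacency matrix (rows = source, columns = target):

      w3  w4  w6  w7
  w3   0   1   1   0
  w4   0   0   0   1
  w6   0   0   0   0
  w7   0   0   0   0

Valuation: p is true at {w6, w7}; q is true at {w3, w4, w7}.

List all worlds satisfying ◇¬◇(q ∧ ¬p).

{w3, w4}

w3: successors {w4, w6}; ¬◇(q ∧ ¬p) there: w4:T, w6:T. ✓
w4: successors {w7}; ¬◇(q ∧ ¬p) there: w7:T. ✓
w6: no successors, so ◇¬◇(q ∧ ¬p) fails. ✗
w7: no successors, so ◇¬◇(q ∧ ¬p) fails. ✗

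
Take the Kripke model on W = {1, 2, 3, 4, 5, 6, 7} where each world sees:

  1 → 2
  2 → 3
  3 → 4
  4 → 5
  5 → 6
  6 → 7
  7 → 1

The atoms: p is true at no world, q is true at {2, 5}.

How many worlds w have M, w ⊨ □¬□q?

5

1: successors {2}; ¬□q there: 2:T. ✓
2: successors {3}; ¬□q there: 3:T. ✓
3: successors {4}; ¬□q there: 4:F. ✗
4: successors {5}; ¬□q there: 5:T. ✓
5: successors {6}; ¬□q there: 6:T. ✓
6: successors {7}; ¬□q there: 7:T. ✓
7: successors {1}; ¬□q there: 1:F. ✗
Satisfying worlds: {1, 2, 4, 5, 6}.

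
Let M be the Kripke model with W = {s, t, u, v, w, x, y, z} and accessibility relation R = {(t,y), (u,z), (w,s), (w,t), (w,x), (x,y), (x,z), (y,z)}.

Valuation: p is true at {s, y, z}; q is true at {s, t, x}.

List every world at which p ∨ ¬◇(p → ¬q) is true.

{s, v, y, z}

s: p is T, ¬◇(p → ¬q) is T. ✓
t: p is F, ¬◇(p → ¬q) is F. ✗
u: p is F, ¬◇(p → ¬q) is F. ✗
v: p is F, ¬◇(p → ¬q) is T. ✓
w: p is F, ¬◇(p → ¬q) is F. ✗
x: p is F, ¬◇(p → ¬q) is F. ✗
y: p is T, ¬◇(p → ¬q) is F. ✓
z: p is T, ¬◇(p → ¬q) is T. ✓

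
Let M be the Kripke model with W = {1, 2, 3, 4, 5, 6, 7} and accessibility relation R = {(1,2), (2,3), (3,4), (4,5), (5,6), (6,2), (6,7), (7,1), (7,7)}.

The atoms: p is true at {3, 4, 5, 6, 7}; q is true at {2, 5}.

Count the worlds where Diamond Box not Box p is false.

4

1: successors {2}; Box not Box p there: 2:F. ✗
2: successors {3}; Box not Box p there: 3:F. ✗
3: successors {4}; Box not Box p there: 4:F. ✗
4: successors {5}; Box not Box p there: 5:T. ✓
5: successors {6}; Box not Box p there: 6:F. ✗
6: successors {2, 7}; Box not Box p there: 2:F, 7:T. ✓
7: successors {1, 7}; Box not Box p there: 1:F, 7:T. ✓
Satisfying worlds: {4, 6, 7}.
So Diamond Box not Box p fails at the other 4 worlds.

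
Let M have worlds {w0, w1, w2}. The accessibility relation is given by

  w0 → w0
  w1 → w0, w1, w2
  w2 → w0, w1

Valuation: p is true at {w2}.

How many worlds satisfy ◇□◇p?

w0: successors {w0}; □◇p there: w0:F. ✗
w1: successors {w0, w1, w2}; □◇p there: w0:F, w1:F, w2:F. ✗
w2: successors {w0, w1}; □◇p there: w0:F, w1:F. ✗
Satisfying worlds: ∅.

0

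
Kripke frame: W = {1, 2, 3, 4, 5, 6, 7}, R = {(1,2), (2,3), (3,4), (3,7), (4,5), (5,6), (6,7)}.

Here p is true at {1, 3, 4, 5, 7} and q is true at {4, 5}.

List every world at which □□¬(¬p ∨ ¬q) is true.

1: successors {2}; □¬(¬p ∨ ¬q) there: 2:F. ✗
2: successors {3}; □¬(¬p ∨ ¬q) there: 3:F. ✗
3: successors {4, 7}; □¬(¬p ∨ ¬q) there: 4:T, 7:T. ✓
4: successors {5}; □¬(¬p ∨ ¬q) there: 5:F. ✗
5: successors {6}; □¬(¬p ∨ ¬q) there: 6:F. ✗
6: successors {7}; □¬(¬p ∨ ¬q) there: 7:T. ✓
7: no successors, so □□¬(¬p ∨ ¬q) holds vacuously. ✓

{3, 6, 7}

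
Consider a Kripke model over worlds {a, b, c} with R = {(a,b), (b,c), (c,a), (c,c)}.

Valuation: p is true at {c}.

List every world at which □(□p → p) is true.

{b, c}

a: successors {b}; □p → p there: b:F. ✗
b: successors {c}; □p → p there: c:T. ✓
c: successors {a, c}; □p → p there: a:T, c:T. ✓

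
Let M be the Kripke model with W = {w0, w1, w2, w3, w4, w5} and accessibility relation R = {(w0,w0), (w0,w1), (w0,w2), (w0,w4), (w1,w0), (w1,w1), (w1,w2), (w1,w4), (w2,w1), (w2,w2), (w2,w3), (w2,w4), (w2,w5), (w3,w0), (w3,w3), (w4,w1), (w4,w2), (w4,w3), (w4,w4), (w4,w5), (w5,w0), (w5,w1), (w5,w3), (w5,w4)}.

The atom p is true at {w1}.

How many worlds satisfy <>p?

5

w0: successors {w0, w1, w2, w4}; p there: w0:F, w1:T, w2:F, w4:F. ✓
w1: successors {w0, w1, w2, w4}; p there: w0:F, w1:T, w2:F, w4:F. ✓
w2: successors {w1, w2, w3, w4, w5}; p there: w1:T, w2:F, w3:F, w4:F, w5:F. ✓
w3: successors {w0, w3}; p there: w0:F, w3:F. ✗
w4: successors {w1, w2, w3, w4, w5}; p there: w1:T, w2:F, w3:F, w4:F, w5:F. ✓
w5: successors {w0, w1, w3, w4}; p there: w0:F, w1:T, w3:F, w4:F. ✓
Satisfying worlds: {w0, w1, w2, w4, w5}.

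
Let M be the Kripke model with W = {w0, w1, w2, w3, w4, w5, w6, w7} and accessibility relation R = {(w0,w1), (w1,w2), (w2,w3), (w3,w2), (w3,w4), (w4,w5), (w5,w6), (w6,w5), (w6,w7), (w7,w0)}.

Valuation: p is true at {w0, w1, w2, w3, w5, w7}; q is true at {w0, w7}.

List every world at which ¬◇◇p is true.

{w4}

w0: ◇◇p is T. ✗
w1: ◇◇p is T. ✗
w2: ◇◇p is T. ✗
w3: ◇◇p is T. ✗
w4: ◇◇p is F. ✓
w5: ◇◇p is T. ✗
w6: ◇◇p is T. ✗
w7: ◇◇p is T. ✗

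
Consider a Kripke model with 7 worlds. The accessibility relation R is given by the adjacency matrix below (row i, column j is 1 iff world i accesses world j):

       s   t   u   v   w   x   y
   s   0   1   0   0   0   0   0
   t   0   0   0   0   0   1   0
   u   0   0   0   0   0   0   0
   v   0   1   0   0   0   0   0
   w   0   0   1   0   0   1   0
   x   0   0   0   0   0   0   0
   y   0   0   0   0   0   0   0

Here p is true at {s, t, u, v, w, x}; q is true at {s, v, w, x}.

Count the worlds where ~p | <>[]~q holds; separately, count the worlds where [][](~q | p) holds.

For ~p | <>[]~q:
s: ~p is F, <>[]~q is F. ✗
t: ~p is F, <>[]~q is T. ✓
u: ~p is F, <>[]~q is F. ✗
v: ~p is F, <>[]~q is F. ✗
w: ~p is F, <>[]~q is T. ✓
x: ~p is F, <>[]~q is F. ✗
y: ~p is T, <>[]~q is F. ✓
— 3 worlds.
For [][](~q | p):
s: successors {t}; [](~q | p) there: t:T. ✓
t: successors {x}; [](~q | p) there: x:T. ✓
u: no successors, so [][](~q | p) holds vacuously. ✓
v: successors {t}; [](~q | p) there: t:T. ✓
w: successors {u, x}; [](~q | p) there: u:T, x:T. ✓
x: no successors, so [][](~q | p) holds vacuously. ✓
y: no successors, so [][](~q | p) holds vacuously. ✓
— 7 worlds.

3 and 7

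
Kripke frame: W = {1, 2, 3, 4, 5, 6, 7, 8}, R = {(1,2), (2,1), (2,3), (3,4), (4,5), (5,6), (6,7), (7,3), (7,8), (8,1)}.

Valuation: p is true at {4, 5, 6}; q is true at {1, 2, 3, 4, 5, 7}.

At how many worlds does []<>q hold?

1: successors {2}; <>q there: 2:T. ✓
2: successors {1, 3}; <>q there: 1:T, 3:T. ✓
3: successors {4}; <>q there: 4:T. ✓
4: successors {5}; <>q there: 5:F. ✗
5: successors {6}; <>q there: 6:T. ✓
6: successors {7}; <>q there: 7:T. ✓
7: successors {3, 8}; <>q there: 3:T, 8:T. ✓
8: successors {1}; <>q there: 1:T. ✓
Satisfying worlds: {1, 2, 3, 5, 6, 7, 8}.

7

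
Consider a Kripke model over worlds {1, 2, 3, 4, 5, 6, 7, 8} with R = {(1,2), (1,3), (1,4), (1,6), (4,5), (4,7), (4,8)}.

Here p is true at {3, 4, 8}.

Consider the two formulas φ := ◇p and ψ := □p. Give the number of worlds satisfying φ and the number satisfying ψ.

For ◇p:
1: successors {2, 3, 4, 6}; p there: 2:F, 3:T, 4:T, 6:F. ✓
2: no successors, so ◇p fails. ✗
3: no successors, so ◇p fails. ✗
4: successors {5, 7, 8}; p there: 5:F, 7:F, 8:T. ✓
5: no successors, so ◇p fails. ✗
6: no successors, so ◇p fails. ✗
7: no successors, so ◇p fails. ✗
8: no successors, so ◇p fails. ✗
— 2 worlds.
For □p:
1: successors {2, 3, 4, 6}; p there: 2:F, 3:T, 4:T, 6:F. ✗
2: no successors, so □p holds vacuously. ✓
3: no successors, so □p holds vacuously. ✓
4: successors {5, 7, 8}; p there: 5:F, 7:F, 8:T. ✗
5: no successors, so □p holds vacuously. ✓
6: no successors, so □p holds vacuously. ✓
7: no successors, so □p holds vacuously. ✓
8: no successors, so □p holds vacuously. ✓
— 6 worlds.

2 and 6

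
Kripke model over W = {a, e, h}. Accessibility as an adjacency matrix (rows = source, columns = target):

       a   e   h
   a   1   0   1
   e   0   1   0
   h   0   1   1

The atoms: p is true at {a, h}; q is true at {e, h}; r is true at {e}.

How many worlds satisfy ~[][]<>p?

3

a: [][]<>p is F. ✓
e: [][]<>p is F. ✓
h: [][]<>p is F. ✓
Satisfying worlds: {a, e, h}.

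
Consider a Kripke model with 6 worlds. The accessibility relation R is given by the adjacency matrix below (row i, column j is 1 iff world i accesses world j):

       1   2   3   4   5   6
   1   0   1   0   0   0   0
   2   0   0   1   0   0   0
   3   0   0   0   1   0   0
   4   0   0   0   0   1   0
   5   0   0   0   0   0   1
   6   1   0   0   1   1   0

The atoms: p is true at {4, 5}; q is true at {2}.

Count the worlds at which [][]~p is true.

1: successors {2}; []~p there: 2:T. ✓
2: successors {3}; []~p there: 3:F. ✗
3: successors {4}; []~p there: 4:F. ✗
4: successors {5}; []~p there: 5:T. ✓
5: successors {6}; []~p there: 6:F. ✗
6: successors {1, 4, 5}; []~p there: 1:T, 4:F, 5:T. ✗
Satisfying worlds: {1, 4}.

2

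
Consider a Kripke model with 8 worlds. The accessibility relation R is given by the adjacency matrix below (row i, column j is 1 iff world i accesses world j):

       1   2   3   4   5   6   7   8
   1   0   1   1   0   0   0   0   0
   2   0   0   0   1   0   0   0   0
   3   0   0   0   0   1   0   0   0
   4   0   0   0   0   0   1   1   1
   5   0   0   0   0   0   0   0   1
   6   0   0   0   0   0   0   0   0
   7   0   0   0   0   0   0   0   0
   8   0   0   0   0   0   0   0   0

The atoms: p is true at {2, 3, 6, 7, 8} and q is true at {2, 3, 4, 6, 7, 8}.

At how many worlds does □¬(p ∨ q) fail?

4

1: successors {2, 3}; ¬(p ∨ q) there: 2:F, 3:F. ✗
2: successors {4}; ¬(p ∨ q) there: 4:F. ✗
3: successors {5}; ¬(p ∨ q) there: 5:T. ✓
4: successors {6, 7, 8}; ¬(p ∨ q) there: 6:F, 7:F, 8:F. ✗
5: successors {8}; ¬(p ∨ q) there: 8:F. ✗
6: no successors, so □¬(p ∨ q) holds vacuously. ✓
7: no successors, so □¬(p ∨ q) holds vacuously. ✓
8: no successors, so □¬(p ∨ q) holds vacuously. ✓
Satisfying worlds: {3, 6, 7, 8}.
So □¬(p ∨ q) fails at the other 4 worlds.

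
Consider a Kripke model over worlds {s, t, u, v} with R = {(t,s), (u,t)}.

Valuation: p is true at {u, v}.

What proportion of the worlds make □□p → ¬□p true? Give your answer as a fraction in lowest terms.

s: □□p is T, ¬□p is F. ✗
t: □□p is T, ¬□p is T. ✓
u: □□p is F, ¬□p is T. ✓
v: □□p is T, ¬□p is F. ✗
That's 2 of 4 worlds, so 2/4 = 1/2.

1/2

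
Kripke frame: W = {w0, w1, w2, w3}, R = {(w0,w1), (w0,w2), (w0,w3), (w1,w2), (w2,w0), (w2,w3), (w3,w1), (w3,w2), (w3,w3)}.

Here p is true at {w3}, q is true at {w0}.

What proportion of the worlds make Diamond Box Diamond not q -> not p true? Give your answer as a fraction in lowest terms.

w0: Diamond Box Diamond not q is T, not p is T. ✓
w1: Diamond Box Diamond not q is T, not p is T. ✓
w2: Diamond Box Diamond not q is T, not p is T. ✓
w3: Diamond Box Diamond not q is T, not p is F. ✗
That's 3 of 4 worlds, so 3/4.

3/4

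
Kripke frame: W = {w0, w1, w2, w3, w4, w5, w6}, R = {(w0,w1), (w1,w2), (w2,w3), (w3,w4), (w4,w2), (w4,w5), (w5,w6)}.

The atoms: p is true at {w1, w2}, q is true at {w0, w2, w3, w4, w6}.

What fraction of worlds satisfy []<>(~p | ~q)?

w0: successors {w1}; <>(~p | ~q) there: w1:F. ✗
w1: successors {w2}; <>(~p | ~q) there: w2:T. ✓
w2: successors {w3}; <>(~p | ~q) there: w3:T. ✓
w3: successors {w4}; <>(~p | ~q) there: w4:T. ✓
w4: successors {w2, w5}; <>(~p | ~q) there: w2:T, w5:T. ✓
w5: successors {w6}; <>(~p | ~q) there: w6:F. ✗
w6: no successors, so []<>(~p | ~q) holds vacuously. ✓
That's 5 of 7 worlds, so 5/7.

5/7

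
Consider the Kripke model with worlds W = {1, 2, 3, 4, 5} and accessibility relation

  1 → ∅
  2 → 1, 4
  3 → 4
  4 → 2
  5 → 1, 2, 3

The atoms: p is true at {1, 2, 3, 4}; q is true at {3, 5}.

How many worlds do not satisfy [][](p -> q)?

4

1: no successors, so [][](p -> q) holds vacuously. ✓
2: successors {1, 4}; [](p -> q) there: 1:T, 4:F. ✗
3: successors {4}; [](p -> q) there: 4:F. ✗
4: successors {2}; [](p -> q) there: 2:F. ✗
5: successors {1, 2, 3}; [](p -> q) there: 1:T, 2:F, 3:F. ✗
Satisfying worlds: {1}.
So [][](p -> q) fails at the other 4 worlds.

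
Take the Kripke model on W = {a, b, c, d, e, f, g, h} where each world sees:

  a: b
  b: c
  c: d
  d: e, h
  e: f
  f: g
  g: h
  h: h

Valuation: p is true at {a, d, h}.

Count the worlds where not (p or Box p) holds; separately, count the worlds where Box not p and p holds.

For not (p or Box p):
a: p or Box p is T. ✗
b: p or Box p is F. ✓
c: p or Box p is T. ✗
d: p or Box p is T. ✗
e: p or Box p is F. ✓
f: p or Box p is F. ✓
g: p or Box p is T. ✗
h: p or Box p is T. ✗
— 3 worlds.
For Box not p and p:
a: Box not p is T, p is T. ✓
b: Box not p is T, p is F. ✗
c: Box not p is F, p is F. ✗
d: Box not p is F, p is T. ✗
e: Box not p is T, p is F. ✗
f: Box not p is T, p is F. ✗
g: Box not p is F, p is F. ✗
h: Box not p is F, p is T. ✗
— 1 world.

3 and 1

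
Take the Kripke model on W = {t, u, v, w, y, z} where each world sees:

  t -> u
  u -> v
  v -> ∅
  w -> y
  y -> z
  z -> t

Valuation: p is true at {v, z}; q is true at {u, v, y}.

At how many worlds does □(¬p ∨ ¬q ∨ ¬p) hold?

t: successors {u}; ¬p ∨ ¬q ∨ ¬p there: u:T. ✓
u: successors {v}; ¬p ∨ ¬q ∨ ¬p there: v:F. ✗
v: no successors, so □(¬p ∨ ¬q ∨ ¬p) holds vacuously. ✓
w: successors {y}; ¬p ∨ ¬q ∨ ¬p there: y:T. ✓
y: successors {z}; ¬p ∨ ¬q ∨ ¬p there: z:T. ✓
z: successors {t}; ¬p ∨ ¬q ∨ ¬p there: t:T. ✓
Satisfying worlds: {t, v, w, y, z}.

5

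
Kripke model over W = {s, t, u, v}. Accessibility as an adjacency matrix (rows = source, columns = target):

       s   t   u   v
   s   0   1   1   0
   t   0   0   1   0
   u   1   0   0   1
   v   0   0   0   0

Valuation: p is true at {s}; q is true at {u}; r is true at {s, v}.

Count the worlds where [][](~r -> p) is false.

s: successors {t, u}; [](~r -> p) there: t:F, u:T. ✗
t: successors {u}; [](~r -> p) there: u:T. ✓
u: successors {s, v}; [](~r -> p) there: s:F, v:T. ✗
v: no successors, so [][](~r -> p) holds vacuously. ✓
Satisfying worlds: {t, v}.
So [][](~r -> p) fails at the other 2 worlds.

2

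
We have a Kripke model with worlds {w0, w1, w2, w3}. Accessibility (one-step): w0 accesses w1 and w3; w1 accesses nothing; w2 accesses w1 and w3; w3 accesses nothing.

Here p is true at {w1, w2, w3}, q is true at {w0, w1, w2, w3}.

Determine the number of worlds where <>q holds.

2

w0: successors {w1, w3}; q there: w1:T, w3:T. ✓
w1: no successors, so <>q fails. ✗
w2: successors {w1, w3}; q there: w1:T, w3:T. ✓
w3: no successors, so <>q fails. ✗
Satisfying worlds: {w0, w2}.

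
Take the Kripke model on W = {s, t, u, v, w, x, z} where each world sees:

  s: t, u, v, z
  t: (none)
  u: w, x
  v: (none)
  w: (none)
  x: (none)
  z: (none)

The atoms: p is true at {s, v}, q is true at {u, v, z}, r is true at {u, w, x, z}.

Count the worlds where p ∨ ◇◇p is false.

s: p is T, ◇◇p is F. ✓
t: p is F, ◇◇p is F. ✗
u: p is F, ◇◇p is F. ✗
v: p is T, ◇◇p is F. ✓
w: p is F, ◇◇p is F. ✗
x: p is F, ◇◇p is F. ✗
z: p is F, ◇◇p is F. ✗
Satisfying worlds: {s, v}.
So p ∨ ◇◇p fails at the other 5 worlds.

5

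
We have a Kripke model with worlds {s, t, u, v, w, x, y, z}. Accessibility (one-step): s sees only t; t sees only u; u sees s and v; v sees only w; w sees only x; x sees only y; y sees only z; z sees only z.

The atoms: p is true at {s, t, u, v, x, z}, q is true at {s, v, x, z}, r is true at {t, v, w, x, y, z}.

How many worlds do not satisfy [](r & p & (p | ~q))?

s: successors {t}; r & p & (p | ~q) there: t:T. ✓
t: successors {u}; r & p & (p | ~q) there: u:F. ✗
u: successors {s, v}; r & p & (p | ~q) there: s:F, v:T. ✗
v: successors {w}; r & p & (p | ~q) there: w:F. ✗
w: successors {x}; r & p & (p | ~q) there: x:T. ✓
x: successors {y}; r & p & (p | ~q) there: y:F. ✗
y: successors {z}; r & p & (p | ~q) there: z:T. ✓
z: successors {z}; r & p & (p | ~q) there: z:T. ✓
Satisfying worlds: {s, w, y, z}.
So [](r & p & (p | ~q)) fails at the other 4 worlds.

4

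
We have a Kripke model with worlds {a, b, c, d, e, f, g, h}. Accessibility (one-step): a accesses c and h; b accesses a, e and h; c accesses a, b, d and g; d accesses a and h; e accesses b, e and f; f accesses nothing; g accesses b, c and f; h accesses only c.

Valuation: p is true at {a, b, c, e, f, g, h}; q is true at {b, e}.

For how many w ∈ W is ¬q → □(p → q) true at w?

a: ¬q is T, □(p → q) is F. ✗
b: ¬q is F, □(p → q) is F. ✓
c: ¬q is T, □(p → q) is F. ✗
d: ¬q is T, □(p → q) is F. ✗
e: ¬q is F, □(p → q) is F. ✓
f: ¬q is T, □(p → q) is T. ✓
g: ¬q is T, □(p → q) is F. ✗
h: ¬q is T, □(p → q) is F. ✗
Satisfying worlds: {b, e, f}.

3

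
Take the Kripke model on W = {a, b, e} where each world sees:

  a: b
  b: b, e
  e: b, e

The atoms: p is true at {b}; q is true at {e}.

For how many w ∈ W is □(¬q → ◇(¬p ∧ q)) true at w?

a: successors {b}; ¬q → ◇(¬p ∧ q) there: b:T. ✓
b: successors {b, e}; ¬q → ◇(¬p ∧ q) there: b:T, e:T. ✓
e: successors {b, e}; ¬q → ◇(¬p ∧ q) there: b:T, e:T. ✓
Satisfying worlds: {a, b, e}.

3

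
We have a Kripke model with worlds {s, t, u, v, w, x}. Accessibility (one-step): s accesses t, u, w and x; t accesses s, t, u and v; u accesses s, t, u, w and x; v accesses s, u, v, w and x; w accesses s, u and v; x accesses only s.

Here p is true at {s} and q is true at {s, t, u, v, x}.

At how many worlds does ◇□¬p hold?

5

s: successors {t, u, w, x}; □¬p there: t:F, u:F, w:F, x:F. ✗
t: successors {s, t, u, v}; □¬p there: s:T, t:F, u:F, v:F. ✓
u: successors {s, t, u, w, x}; □¬p there: s:T, t:F, u:F, w:F, x:F. ✓
v: successors {s, u, v, w, x}; □¬p there: s:T, u:F, v:F, w:F, x:F. ✓
w: successors {s, u, v}; □¬p there: s:T, u:F, v:F. ✓
x: successors {s}; □¬p there: s:T. ✓
Satisfying worlds: {t, u, v, w, x}.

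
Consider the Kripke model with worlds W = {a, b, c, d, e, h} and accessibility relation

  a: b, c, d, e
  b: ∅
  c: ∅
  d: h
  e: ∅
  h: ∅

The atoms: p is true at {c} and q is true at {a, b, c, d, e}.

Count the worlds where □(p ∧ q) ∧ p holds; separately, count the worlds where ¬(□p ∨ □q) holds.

1 and 1

For □(p ∧ q) ∧ p:
a: □(p ∧ q) is F, p is F. ✗
b: □(p ∧ q) is T, p is F. ✗
c: □(p ∧ q) is T, p is T. ✓
d: □(p ∧ q) is F, p is F. ✗
e: □(p ∧ q) is T, p is F. ✗
h: □(p ∧ q) is T, p is F. ✗
— 1 world.
For ¬(□p ∨ □q):
a: □p ∨ □q is T. ✗
b: □p ∨ □q is T. ✗
c: □p ∨ □q is T. ✗
d: □p ∨ □q is F. ✓
e: □p ∨ □q is T. ✗
h: □p ∨ □q is T. ✗
— 1 world.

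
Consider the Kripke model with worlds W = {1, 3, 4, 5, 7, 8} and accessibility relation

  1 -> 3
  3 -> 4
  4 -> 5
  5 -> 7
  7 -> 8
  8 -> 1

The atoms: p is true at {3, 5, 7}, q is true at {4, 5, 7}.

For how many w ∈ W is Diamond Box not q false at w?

3

1: successors {3}; Box not q there: 3:F. ✗
3: successors {4}; Box not q there: 4:F. ✗
4: successors {5}; Box not q there: 5:F. ✗
5: successors {7}; Box not q there: 7:T. ✓
7: successors {8}; Box not q there: 8:T. ✓
8: successors {1}; Box not q there: 1:T. ✓
Satisfying worlds: {5, 7, 8}.
So Diamond Box not q fails at the other 3 worlds.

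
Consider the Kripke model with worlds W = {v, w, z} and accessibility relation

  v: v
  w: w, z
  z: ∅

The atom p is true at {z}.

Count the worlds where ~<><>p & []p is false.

2

v: ~<><>p is T, []p is F. ✗
w: ~<><>p is F, []p is F. ✗
z: ~<><>p is T, []p is T. ✓
Satisfying worlds: {z}.
So ~<><>p & []p fails at the other 2 worlds.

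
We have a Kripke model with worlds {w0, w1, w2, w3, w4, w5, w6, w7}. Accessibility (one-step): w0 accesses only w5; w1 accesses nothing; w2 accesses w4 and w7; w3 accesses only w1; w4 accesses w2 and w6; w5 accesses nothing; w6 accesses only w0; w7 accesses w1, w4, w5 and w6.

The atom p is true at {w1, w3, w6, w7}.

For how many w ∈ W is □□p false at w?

w0: successors {w5}; □p there: w5:T. ✓
w1: no successors, so □□p holds vacuously. ✓
w2: successors {w4, w7}; □p there: w4:F, w7:F. ✗
w3: successors {w1}; □p there: w1:T. ✓
w4: successors {w2, w6}; □p there: w2:F, w6:F. ✗
w5: no successors, so □□p holds vacuously. ✓
w6: successors {w0}; □p there: w0:F. ✗
w7: successors {w1, w4, w5, w6}; □p there: w1:T, w4:F, w5:T, w6:F. ✗
Satisfying worlds: {w0, w1, w3, w5}.
So □□p fails at the other 4 worlds.

4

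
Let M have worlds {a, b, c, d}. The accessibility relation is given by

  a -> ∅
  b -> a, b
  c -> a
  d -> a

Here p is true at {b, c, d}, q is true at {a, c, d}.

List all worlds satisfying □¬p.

a: no successors, so □¬p holds vacuously. ✓
b: successors {a, b}; ¬p there: a:T, b:F. ✗
c: successors {a}; ¬p there: a:T. ✓
d: successors {a}; ¬p there: a:T. ✓

{a, c, d}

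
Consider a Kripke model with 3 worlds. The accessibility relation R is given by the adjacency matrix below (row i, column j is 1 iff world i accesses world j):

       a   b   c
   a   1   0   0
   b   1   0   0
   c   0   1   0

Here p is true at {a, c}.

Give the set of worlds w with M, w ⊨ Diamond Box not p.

∅

a: successors {a}; Box not p there: a:F. ✗
b: successors {a}; Box not p there: a:F. ✗
c: successors {b}; Box not p there: b:F. ✗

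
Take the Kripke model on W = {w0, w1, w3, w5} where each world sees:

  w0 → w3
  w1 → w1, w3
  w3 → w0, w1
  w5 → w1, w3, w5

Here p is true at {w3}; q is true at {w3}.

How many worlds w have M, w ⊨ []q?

w0: successors {w3}; q there: w3:T. ✓
w1: successors {w1, w3}; q there: w1:F, w3:T. ✗
w3: successors {w0, w1}; q there: w0:F, w1:F. ✗
w5: successors {w1, w3, w5}; q there: w1:F, w3:T, w5:F. ✗
Satisfying worlds: {w0}.

1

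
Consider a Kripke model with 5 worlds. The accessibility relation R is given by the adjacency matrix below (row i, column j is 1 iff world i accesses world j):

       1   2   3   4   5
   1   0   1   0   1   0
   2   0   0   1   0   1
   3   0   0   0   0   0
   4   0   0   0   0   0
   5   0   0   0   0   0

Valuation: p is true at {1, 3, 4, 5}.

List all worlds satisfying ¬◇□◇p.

1: ◇□◇p is T. ✗
2: ◇□◇p is T. ✗
3: ◇□◇p is F. ✓
4: ◇□◇p is F. ✓
5: ◇□◇p is F. ✓

{3, 4, 5}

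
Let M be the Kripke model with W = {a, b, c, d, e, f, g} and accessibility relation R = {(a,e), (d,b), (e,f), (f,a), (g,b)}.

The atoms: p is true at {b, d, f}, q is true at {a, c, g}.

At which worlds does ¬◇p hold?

a: ◇p is F. ✓
b: ◇p is F. ✓
c: ◇p is F. ✓
d: ◇p is T. ✗
e: ◇p is T. ✗
f: ◇p is F. ✓
g: ◇p is T. ✗

{a, b, c, f}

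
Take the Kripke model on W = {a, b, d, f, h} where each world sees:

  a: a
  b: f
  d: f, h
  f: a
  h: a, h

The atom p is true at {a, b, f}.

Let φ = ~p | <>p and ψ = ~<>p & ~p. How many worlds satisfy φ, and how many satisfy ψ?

5 and 0

For ~p | <>p:
a: ~p is F, <>p is T. ✓
b: ~p is F, <>p is T. ✓
d: ~p is T, <>p is T. ✓
f: ~p is F, <>p is T. ✓
h: ~p is T, <>p is T. ✓
— 5 worlds.
For ~<>p & ~p:
a: ~<>p is F, ~p is F. ✗
b: ~<>p is F, ~p is F. ✗
d: ~<>p is F, ~p is T. ✗
f: ~<>p is F, ~p is F. ✗
h: ~<>p is F, ~p is T. ✗
— 0 worlds.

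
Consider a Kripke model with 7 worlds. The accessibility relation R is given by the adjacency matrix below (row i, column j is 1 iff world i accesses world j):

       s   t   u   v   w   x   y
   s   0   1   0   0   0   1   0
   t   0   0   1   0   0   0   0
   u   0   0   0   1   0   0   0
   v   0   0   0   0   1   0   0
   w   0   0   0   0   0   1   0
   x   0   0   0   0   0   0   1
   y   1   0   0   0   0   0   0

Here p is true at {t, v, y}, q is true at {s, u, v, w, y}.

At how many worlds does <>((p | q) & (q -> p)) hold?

3

s: successors {t, x}; (p | q) & (q -> p) there: t:T, x:F. ✓
t: successors {u}; (p | q) & (q -> p) there: u:F. ✗
u: successors {v}; (p | q) & (q -> p) there: v:T. ✓
v: successors {w}; (p | q) & (q -> p) there: w:F. ✗
w: successors {x}; (p | q) & (q -> p) there: x:F. ✗
x: successors {y}; (p | q) & (q -> p) there: y:T. ✓
y: successors {s}; (p | q) & (q -> p) there: s:F. ✗
Satisfying worlds: {s, u, x}.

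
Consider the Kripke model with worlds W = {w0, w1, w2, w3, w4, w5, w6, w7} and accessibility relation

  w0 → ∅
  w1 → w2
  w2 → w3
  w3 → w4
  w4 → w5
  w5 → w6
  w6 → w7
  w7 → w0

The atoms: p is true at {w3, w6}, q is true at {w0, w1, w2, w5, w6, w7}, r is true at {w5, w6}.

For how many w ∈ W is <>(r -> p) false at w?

2

w0: no successors, so <>(r -> p) fails. ✗
w1: successors {w2}; r -> p there: w2:T. ✓
w2: successors {w3}; r -> p there: w3:T. ✓
w3: successors {w4}; r -> p there: w4:T. ✓
w4: successors {w5}; r -> p there: w5:F. ✗
w5: successors {w6}; r -> p there: w6:T. ✓
w6: successors {w7}; r -> p there: w7:T. ✓
w7: successors {w0}; r -> p there: w0:T. ✓
Satisfying worlds: {w1, w2, w3, w5, w6, w7}.
So <>(r -> p) fails at the other 2 worlds.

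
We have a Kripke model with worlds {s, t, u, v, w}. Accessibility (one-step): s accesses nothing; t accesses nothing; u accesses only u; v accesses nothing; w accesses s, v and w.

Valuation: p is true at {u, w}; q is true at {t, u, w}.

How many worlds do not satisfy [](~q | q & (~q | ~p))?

2

s: no successors, so [](~q | q & (~q | ~p)) holds vacuously. ✓
t: no successors, so [](~q | q & (~q | ~p)) holds vacuously. ✓
u: successors {u}; ~q | q & (~q | ~p) there: u:F. ✗
v: no successors, so [](~q | q & (~q | ~p)) holds vacuously. ✓
w: successors {s, v, w}; ~q | q & (~q | ~p) there: s:T, v:T, w:F. ✗
Satisfying worlds: {s, t, v}.
So [](~q | q & (~q | ~p)) fails at the other 2 worlds.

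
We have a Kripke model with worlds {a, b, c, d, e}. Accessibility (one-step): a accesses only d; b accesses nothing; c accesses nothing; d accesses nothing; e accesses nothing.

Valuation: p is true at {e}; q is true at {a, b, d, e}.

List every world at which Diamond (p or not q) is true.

a: successors {d}; p or not q there: d:F. ✗
b: no successors, so Diamond (p or not q) fails. ✗
c: no successors, so Diamond (p or not q) fails. ✗
d: no successors, so Diamond (p or not q) fails. ✗
e: no successors, so Diamond (p or not q) fails. ✗

∅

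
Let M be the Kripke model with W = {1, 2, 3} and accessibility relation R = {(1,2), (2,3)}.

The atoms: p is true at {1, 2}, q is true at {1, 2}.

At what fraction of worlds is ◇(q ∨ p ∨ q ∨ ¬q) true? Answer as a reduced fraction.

2/3

1: successors {2}; q ∨ p ∨ q ∨ ¬q there: 2:T. ✓
2: successors {3}; q ∨ p ∨ q ∨ ¬q there: 3:T. ✓
3: no successors, so ◇(q ∨ p ∨ q ∨ ¬q) fails. ✗
That's 2 of 3 worlds, so 2/3.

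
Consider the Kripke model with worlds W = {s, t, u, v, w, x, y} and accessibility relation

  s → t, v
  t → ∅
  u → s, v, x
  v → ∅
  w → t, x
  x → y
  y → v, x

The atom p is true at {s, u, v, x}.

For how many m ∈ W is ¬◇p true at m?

s: ◇p is T. ✗
t: ◇p is F. ✓
u: ◇p is T. ✗
v: ◇p is F. ✓
w: ◇p is T. ✗
x: ◇p is F. ✓
y: ◇p is T. ✗
Satisfying worlds: {t, v, x}.

3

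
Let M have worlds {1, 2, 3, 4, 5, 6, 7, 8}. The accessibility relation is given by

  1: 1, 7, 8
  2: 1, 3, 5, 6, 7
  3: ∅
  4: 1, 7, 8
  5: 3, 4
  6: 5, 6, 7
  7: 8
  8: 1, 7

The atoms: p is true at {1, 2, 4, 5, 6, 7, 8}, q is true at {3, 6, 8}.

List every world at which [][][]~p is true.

{3}

1: successors {1, 7, 8}; [][]~p there: 1:F, 7:F, 8:F. ✗
2: successors {1, 3, 5, 6, 7}; [][]~p there: 1:F, 3:T, 5:F, 6:F, 7:F. ✗
3: no successors, so [][][]~p holds vacuously. ✓
4: successors {1, 7, 8}; [][]~p there: 1:F, 7:F, 8:F. ✗
5: successors {3, 4}; [][]~p there: 3:T, 4:F. ✗
6: successors {5, 6, 7}; [][]~p there: 5:F, 6:F, 7:F. ✗
7: successors {8}; [][]~p there: 8:F. ✗
8: successors {1, 7}; [][]~p there: 1:F, 7:F. ✗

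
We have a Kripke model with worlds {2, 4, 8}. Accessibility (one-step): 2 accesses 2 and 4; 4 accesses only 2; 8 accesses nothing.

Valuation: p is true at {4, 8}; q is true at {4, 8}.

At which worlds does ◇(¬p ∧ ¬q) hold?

{2, 4}

2: successors {2, 4}; ¬p ∧ ¬q there: 2:T, 4:F. ✓
4: successors {2}; ¬p ∧ ¬q there: 2:T. ✓
8: no successors, so ◇(¬p ∧ ¬q) fails. ✗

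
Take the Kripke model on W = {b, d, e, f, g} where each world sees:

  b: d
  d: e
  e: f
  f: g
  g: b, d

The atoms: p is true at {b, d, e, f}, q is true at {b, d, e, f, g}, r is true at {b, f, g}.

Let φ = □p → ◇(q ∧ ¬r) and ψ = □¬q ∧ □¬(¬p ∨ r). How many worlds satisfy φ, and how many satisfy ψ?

4 and 0

For □p → ◇(q ∧ ¬r):
b: □p is T, ◇(q ∧ ¬r) is T. ✓
d: □p is T, ◇(q ∧ ¬r) is T. ✓
e: □p is T, ◇(q ∧ ¬r) is F. ✗
f: □p is F, ◇(q ∧ ¬r) is F. ✓
g: □p is T, ◇(q ∧ ¬r) is T. ✓
— 4 worlds.
For □¬q ∧ □¬(¬p ∨ r):
b: □¬q is F, □¬(¬p ∨ r) is T. ✗
d: □¬q is F, □¬(¬p ∨ r) is T. ✗
e: □¬q is F, □¬(¬p ∨ r) is F. ✗
f: □¬q is F, □¬(¬p ∨ r) is F. ✗
g: □¬q is F, □¬(¬p ∨ r) is F. ✗
— 0 worlds.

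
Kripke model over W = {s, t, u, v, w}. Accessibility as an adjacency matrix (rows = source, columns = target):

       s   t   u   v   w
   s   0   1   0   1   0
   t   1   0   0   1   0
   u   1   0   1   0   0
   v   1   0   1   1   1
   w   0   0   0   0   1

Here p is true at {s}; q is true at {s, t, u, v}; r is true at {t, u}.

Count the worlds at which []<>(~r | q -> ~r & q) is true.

3

s: successors {t, v}; <>(~r | q -> ~r & q) there: t:T, v:T. ✓
t: successors {s, v}; <>(~r | q -> ~r & q) there: s:T, v:T. ✓
u: successors {s, u}; <>(~r | q -> ~r & q) there: s:T, u:T. ✓
v: successors {s, u, v, w}; <>(~r | q -> ~r & q) there: s:T, u:T, v:T, w:F. ✗
w: successors {w}; <>(~r | q -> ~r & q) there: w:F. ✗
Satisfying worlds: {s, t, u}.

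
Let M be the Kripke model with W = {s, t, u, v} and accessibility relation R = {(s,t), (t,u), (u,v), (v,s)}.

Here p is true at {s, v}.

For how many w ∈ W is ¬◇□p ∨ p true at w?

s: ¬◇□p is T, p is T. ✓
t: ¬◇□p is F, p is F. ✗
u: ¬◇□p is F, p is F. ✗
v: ¬◇□p is T, p is T. ✓
Satisfying worlds: {s, v}.

2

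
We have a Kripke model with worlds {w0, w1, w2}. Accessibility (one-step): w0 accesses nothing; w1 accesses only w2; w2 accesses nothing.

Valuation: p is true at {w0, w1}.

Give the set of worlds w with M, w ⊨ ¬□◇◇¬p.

{w1}

w0: □◇◇¬p is T. ✗
w1: □◇◇¬p is F. ✓
w2: □◇◇¬p is T. ✗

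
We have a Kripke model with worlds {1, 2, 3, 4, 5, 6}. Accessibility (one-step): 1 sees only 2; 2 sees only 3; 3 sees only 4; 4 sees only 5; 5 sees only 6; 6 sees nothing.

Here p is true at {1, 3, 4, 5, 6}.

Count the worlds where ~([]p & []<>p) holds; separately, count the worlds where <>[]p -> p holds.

2 and 5

For ~([]p & []<>p):
1: []p & []<>p is F. ✓
2: []p & []<>p is T. ✗
3: []p & []<>p is T. ✗
4: []p & []<>p is T. ✗
5: []p & []<>p is F. ✓
6: []p & []<>p is T. ✗
— 2 worlds.
For <>[]p -> p:
1: <>[]p is T, p is T. ✓
2: <>[]p is T, p is F. ✗
3: <>[]p is T, p is T. ✓
4: <>[]p is T, p is T. ✓
5: <>[]p is T, p is T. ✓
6: <>[]p is F, p is T. ✓
— 5 worlds.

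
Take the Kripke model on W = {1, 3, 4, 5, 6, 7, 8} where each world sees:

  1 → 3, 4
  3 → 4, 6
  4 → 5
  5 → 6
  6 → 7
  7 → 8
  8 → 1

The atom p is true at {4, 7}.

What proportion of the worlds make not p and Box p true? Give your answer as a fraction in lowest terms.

1/7

1: not p is T, Box p is F. ✗
3: not p is T, Box p is F. ✗
4: not p is F, Box p is F. ✗
5: not p is T, Box p is F. ✗
6: not p is T, Box p is T. ✓
7: not p is F, Box p is F. ✗
8: not p is T, Box p is F. ✗
That's 1 of 7 worlds, so 1/7.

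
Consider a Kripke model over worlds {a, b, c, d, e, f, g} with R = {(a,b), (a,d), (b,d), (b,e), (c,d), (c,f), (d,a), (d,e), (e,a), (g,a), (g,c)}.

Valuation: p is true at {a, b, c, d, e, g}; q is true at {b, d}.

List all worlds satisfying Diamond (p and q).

{a, b, c}

a: successors {b, d}; p and q there: b:T, d:T. ✓
b: successors {d, e}; p and q there: d:T, e:F. ✓
c: successors {d, f}; p and q there: d:T, f:F. ✓
d: successors {a, e}; p and q there: a:F, e:F. ✗
e: successors {a}; p and q there: a:F. ✗
f: no successors, so Diamond (p and q) fails. ✗
g: successors {a, c}; p and q there: a:F, c:F. ✗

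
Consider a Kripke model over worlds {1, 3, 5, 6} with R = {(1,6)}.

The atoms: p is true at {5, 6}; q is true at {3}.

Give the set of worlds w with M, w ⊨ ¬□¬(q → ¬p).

1: □¬(q → ¬p) is F. ✓
3: □¬(q → ¬p) is T. ✗
5: □¬(q → ¬p) is T. ✗
6: □¬(q → ¬p) is T. ✗

{1}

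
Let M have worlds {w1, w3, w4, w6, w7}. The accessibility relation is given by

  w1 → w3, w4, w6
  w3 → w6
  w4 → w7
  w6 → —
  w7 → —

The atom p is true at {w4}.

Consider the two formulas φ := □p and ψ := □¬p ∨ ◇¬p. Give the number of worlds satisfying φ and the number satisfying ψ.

For □p:
w1: successors {w3, w4, w6}; p there: w3:F, w4:T, w6:F. ✗
w3: successors {w6}; p there: w6:F. ✗
w4: successors {w7}; p there: w7:F. ✗
w6: no successors, so □p holds vacuously. ✓
w7: no successors, so □p holds vacuously. ✓
— 2 worlds.
For □¬p ∨ ◇¬p:
w1: □¬p is F, ◇¬p is T. ✓
w3: □¬p is T, ◇¬p is T. ✓
w4: □¬p is T, ◇¬p is T. ✓
w6: □¬p is T, ◇¬p is F. ✓
w7: □¬p is T, ◇¬p is F. ✓
— 5 worlds.

2 and 5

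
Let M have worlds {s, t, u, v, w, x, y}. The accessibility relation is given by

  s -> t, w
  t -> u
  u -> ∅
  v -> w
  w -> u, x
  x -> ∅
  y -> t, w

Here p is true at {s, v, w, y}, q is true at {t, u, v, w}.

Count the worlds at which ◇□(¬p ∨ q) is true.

s: successors {t, w}; □(¬p ∨ q) there: t:T, w:T. ✓
t: successors {u}; □(¬p ∨ q) there: u:T. ✓
u: no successors, so ◇□(¬p ∨ q) fails. ✗
v: successors {w}; □(¬p ∨ q) there: w:T. ✓
w: successors {u, x}; □(¬p ∨ q) there: u:T, x:T. ✓
x: no successors, so ◇□(¬p ∨ q) fails. ✗
y: successors {t, w}; □(¬p ∨ q) there: t:T, w:T. ✓
Satisfying worlds: {s, t, v, w, y}.

5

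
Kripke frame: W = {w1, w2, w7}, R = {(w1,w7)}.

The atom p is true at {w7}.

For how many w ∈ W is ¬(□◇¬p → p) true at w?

w1: □◇¬p → p is T. ✗
w2: □◇¬p → p is F. ✓
w7: □◇¬p → p is T. ✗
Satisfying worlds: {w2}.

1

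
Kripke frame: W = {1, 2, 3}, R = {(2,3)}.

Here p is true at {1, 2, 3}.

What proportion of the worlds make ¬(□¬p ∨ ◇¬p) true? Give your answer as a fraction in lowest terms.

1: □¬p ∨ ◇¬p is T. ✗
2: □¬p ∨ ◇¬p is F. ✓
3: □¬p ∨ ◇¬p is T. ✗
That's 1 of 3 worlds, so 1/3.

1/3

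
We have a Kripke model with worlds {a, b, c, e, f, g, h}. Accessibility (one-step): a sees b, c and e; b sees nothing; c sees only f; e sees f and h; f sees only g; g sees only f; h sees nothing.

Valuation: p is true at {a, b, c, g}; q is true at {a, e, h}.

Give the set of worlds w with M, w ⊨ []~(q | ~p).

a: successors {b, c, e}; ~(q | ~p) there: b:T, c:T, e:F. ✗
b: no successors, so []~(q | ~p) holds vacuously. ✓
c: successors {f}; ~(q | ~p) there: f:F. ✗
e: successors {f, h}; ~(q | ~p) there: f:F, h:F. ✗
f: successors {g}; ~(q | ~p) there: g:T. ✓
g: successors {f}; ~(q | ~p) there: f:F. ✗
h: no successors, so []~(q | ~p) holds vacuously. ✓

{b, f, h}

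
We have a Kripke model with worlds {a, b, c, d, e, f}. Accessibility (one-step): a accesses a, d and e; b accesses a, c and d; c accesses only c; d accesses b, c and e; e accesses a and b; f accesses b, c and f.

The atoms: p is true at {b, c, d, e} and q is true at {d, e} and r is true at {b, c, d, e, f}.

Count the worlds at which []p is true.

2

a: successors {a, d, e}; p there: a:F, d:T, e:T. ✗
b: successors {a, c, d}; p there: a:F, c:T, d:T. ✗
c: successors {c}; p there: c:T. ✓
d: successors {b, c, e}; p there: b:T, c:T, e:T. ✓
e: successors {a, b}; p there: a:F, b:T. ✗
f: successors {b, c, f}; p there: b:T, c:T, f:F. ✗
Satisfying worlds: {c, d}.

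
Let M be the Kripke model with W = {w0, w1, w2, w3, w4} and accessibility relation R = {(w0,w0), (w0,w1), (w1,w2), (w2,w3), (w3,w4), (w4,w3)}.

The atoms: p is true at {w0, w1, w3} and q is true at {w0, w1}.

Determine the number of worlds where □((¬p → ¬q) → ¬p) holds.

w0: successors {w0, w1}; (¬p → ¬q) → ¬p there: w0:F, w1:F. ✗
w1: successors {w2}; (¬p → ¬q) → ¬p there: w2:T. ✓
w2: successors {w3}; (¬p → ¬q) → ¬p there: w3:F. ✗
w3: successors {w4}; (¬p → ¬q) → ¬p there: w4:T. ✓
w4: successors {w3}; (¬p → ¬q) → ¬p there: w3:F. ✗
Satisfying worlds: {w1, w3}.

2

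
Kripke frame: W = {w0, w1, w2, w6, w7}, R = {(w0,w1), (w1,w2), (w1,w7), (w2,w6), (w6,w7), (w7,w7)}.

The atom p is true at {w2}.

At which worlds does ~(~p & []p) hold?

{w0, w1, w2, w6, w7}

w0: ~p & []p is F. ✓
w1: ~p & []p is F. ✓
w2: ~p & []p is F. ✓
w6: ~p & []p is F. ✓
w7: ~p & []p is F. ✓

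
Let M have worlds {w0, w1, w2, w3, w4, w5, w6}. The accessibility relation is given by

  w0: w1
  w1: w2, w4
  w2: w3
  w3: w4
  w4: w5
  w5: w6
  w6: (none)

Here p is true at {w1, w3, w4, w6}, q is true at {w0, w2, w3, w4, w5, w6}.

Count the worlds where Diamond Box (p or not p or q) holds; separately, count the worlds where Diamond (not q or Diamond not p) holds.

For Diamond Box (p or not p or q):
w0: successors {w1}; Box (p or not p or q) there: w1:T. ✓
w1: successors {w2, w4}; Box (p or not p or q) there: w2:T, w4:T. ✓
w2: successors {w3}; Box (p or not p or q) there: w3:T. ✓
w3: successors {w4}; Box (p or not p or q) there: w4:T. ✓
w4: successors {w5}; Box (p or not p or q) there: w5:T. ✓
w5: successors {w6}; Box (p or not p or q) there: w6:T. ✓
w6: no successors, so Diamond Box (p or not p or q) fails. ✗
— 6 worlds.
For Diamond (not q or Diamond not p):
w0: successors {w1}; not q or Diamond not p there: w1:T. ✓
w1: successors {w2, w4}; not q or Diamond not p there: w2:F, w4:T. ✓
w2: successors {w3}; not q or Diamond not p there: w3:F. ✗
w3: successors {w4}; not q or Diamond not p there: w4:T. ✓
w4: successors {w5}; not q or Diamond not p there: w5:F. ✗
w5: successors {w6}; not q or Diamond not p there: w6:F. ✗
w6: no successors, so Diamond (not q or Diamond not p) fails. ✗
— 3 worlds.

6 and 3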